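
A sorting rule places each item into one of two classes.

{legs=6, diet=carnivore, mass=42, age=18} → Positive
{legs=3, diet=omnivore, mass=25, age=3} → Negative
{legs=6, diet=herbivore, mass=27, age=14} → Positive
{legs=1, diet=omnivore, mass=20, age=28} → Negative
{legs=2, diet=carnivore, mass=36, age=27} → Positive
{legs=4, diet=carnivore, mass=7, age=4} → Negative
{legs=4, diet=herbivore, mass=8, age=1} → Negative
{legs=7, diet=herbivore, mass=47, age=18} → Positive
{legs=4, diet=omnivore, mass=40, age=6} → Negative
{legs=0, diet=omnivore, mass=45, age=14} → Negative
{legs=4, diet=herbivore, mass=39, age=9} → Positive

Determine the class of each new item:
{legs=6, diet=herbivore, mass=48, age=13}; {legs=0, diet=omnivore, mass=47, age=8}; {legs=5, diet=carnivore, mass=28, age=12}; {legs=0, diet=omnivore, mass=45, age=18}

Positive, Negative, Positive, Negative

The pattern is that an item is 'Positive' exactly when: age ≥ 9 AND legs ≥ 2.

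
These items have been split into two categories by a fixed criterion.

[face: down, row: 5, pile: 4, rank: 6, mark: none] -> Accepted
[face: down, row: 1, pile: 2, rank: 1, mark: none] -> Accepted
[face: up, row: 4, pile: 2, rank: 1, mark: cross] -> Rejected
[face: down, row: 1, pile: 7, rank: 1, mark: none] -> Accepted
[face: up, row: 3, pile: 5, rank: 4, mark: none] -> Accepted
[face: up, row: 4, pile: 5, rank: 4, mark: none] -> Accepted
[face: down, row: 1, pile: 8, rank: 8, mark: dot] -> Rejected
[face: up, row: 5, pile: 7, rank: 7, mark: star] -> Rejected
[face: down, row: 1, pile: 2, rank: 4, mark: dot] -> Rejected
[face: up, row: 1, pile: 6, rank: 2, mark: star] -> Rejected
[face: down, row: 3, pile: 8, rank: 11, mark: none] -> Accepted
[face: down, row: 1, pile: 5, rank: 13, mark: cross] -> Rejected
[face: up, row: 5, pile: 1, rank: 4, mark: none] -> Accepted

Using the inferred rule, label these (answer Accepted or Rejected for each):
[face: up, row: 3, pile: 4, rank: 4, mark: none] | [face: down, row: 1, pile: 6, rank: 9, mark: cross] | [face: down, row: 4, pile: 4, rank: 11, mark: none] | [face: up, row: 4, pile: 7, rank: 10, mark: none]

Accepted, Rejected, Accepted, Accepted

Comparing the two groups points to one rule — mark is none.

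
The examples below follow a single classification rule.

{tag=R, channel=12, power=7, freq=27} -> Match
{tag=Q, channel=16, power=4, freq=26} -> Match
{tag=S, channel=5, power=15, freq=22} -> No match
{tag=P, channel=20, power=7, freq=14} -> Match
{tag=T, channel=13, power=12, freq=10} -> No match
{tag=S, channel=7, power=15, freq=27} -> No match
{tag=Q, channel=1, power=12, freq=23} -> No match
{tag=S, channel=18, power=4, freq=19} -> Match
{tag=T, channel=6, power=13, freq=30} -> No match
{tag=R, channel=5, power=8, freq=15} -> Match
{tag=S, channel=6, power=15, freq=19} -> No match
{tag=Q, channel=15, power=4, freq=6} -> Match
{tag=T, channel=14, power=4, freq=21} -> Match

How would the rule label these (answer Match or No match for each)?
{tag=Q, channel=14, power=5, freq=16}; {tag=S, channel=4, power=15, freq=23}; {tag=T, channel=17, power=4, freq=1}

Match, No match, Match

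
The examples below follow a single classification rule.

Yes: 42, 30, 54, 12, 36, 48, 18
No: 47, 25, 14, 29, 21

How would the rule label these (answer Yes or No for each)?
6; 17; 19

Yes, No, No

The common property of the 'Yes' items is: multiple of 6. No 'No' item has it.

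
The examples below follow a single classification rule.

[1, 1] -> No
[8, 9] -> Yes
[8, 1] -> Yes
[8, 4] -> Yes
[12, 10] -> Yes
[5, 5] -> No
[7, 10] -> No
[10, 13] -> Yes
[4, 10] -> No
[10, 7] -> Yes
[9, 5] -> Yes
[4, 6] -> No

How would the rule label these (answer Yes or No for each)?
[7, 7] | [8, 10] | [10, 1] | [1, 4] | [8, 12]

No, Yes, Yes, No, Yes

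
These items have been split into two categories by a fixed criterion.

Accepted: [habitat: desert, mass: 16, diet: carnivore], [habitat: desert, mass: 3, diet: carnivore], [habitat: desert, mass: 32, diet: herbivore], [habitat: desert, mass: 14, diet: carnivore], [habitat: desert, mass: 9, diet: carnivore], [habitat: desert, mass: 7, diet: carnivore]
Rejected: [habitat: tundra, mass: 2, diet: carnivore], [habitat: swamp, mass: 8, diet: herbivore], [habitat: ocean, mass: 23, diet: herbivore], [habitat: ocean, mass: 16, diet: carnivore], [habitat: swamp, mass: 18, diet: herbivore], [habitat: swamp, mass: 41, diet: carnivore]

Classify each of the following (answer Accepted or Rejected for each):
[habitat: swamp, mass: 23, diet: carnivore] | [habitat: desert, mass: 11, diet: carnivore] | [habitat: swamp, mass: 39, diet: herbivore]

The simplest hypothesis consistent with all the labels is: habitat is desert.
[habitat: swamp, mass: 23, diet: carnivore]: habitat is swamp, doesn't qualify → Rejected.
[habitat: desert, mass: 11, diet: carnivore]: habitat is desert, checks out → Accepted.
[habitat: swamp, mass: 39, diet: herbivore]: habitat is swamp, doesn't qualify → Rejected.

Rejected, Accepted, Rejected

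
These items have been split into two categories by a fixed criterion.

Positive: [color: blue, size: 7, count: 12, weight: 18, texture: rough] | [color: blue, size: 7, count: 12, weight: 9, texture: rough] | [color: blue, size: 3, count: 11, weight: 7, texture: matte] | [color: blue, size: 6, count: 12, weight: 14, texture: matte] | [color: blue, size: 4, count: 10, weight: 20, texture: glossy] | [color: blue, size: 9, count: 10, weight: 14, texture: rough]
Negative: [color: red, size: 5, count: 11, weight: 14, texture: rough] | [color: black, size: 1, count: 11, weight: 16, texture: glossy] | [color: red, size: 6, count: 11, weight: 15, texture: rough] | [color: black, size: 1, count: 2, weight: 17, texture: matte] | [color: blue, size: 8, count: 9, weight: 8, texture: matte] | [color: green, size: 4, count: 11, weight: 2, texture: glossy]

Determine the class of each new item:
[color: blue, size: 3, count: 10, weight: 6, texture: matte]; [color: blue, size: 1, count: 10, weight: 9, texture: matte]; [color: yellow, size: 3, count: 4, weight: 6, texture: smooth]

Positive, Positive, Negative

The simplest hypothesis consistent with all the labels is: color is blue AND count ≥ 10.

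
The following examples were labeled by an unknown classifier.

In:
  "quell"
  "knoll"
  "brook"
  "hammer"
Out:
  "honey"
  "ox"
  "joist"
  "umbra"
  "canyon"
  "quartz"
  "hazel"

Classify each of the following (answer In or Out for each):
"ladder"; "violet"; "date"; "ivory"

In, Out, Out, Out

Every 'In' example satisfies: has a double letter. None of the 'Out' examples do.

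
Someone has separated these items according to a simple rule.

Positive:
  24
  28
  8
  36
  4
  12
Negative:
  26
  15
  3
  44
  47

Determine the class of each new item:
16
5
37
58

Positive, Negative, Negative, Negative

'Positive' ⟺ multiple of 4 AND at most 36.
16: 16 = 4·4, 16 ≤ 36, has this property → Positive.
5: 5 = 4·1 + 1, 5 ≤ 36, lacks this property → Negative.
37: 37 = 4·9 + 1, 37 > 36, lacks this property → Negative.
58: 58 = 4·14 + 2, 58 > 36, lacks this property → Negative.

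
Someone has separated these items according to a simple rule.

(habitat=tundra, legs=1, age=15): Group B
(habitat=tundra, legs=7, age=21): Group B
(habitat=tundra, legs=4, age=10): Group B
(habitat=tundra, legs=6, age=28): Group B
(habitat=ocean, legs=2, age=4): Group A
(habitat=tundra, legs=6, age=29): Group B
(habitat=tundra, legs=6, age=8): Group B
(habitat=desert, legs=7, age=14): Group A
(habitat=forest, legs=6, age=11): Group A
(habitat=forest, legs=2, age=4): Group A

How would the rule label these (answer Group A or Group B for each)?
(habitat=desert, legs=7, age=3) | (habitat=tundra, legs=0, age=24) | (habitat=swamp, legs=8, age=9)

All 'Group A' examples share one property — habitat is not tundra — and every 'Group B' example lacks it.
(habitat=desert, legs=7, age=3): habitat is desert, qualifies → Group A.
(habitat=tundra, legs=0, age=24): habitat is tundra, doesn't match → Group B.
(habitat=swamp, legs=8, age=9): habitat is swamp, qualifies → Group A.

Group A, Group B, Group A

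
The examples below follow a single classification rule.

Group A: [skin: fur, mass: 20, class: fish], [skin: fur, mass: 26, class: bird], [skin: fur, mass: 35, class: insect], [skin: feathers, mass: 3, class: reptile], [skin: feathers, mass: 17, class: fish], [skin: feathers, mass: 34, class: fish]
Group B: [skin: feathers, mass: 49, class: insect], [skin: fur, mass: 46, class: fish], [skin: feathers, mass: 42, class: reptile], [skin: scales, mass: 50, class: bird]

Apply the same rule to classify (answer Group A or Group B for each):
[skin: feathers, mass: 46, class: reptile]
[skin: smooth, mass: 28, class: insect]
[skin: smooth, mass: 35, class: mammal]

'Group A' ⟺ mass ≤ 35.
[skin: feathers, mass: 46, class: reptile]: Group B (mass = 46). [skin: smooth, mass: 28, class: insect]: Group A (mass = 28). [skin: smooth, mass: 35, class: mammal]: Group A (mass = 35).

Group B, Group A, Group A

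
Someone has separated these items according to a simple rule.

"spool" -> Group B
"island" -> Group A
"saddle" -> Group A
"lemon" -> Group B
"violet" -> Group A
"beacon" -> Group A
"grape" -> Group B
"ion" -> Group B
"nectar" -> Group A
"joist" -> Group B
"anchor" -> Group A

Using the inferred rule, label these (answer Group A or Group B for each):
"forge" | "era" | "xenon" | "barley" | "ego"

Group B, Group B, Group B, Group A, Group B

A rule that fits every label: even length — true of each 'Group A' example, false of each 'Group B' one.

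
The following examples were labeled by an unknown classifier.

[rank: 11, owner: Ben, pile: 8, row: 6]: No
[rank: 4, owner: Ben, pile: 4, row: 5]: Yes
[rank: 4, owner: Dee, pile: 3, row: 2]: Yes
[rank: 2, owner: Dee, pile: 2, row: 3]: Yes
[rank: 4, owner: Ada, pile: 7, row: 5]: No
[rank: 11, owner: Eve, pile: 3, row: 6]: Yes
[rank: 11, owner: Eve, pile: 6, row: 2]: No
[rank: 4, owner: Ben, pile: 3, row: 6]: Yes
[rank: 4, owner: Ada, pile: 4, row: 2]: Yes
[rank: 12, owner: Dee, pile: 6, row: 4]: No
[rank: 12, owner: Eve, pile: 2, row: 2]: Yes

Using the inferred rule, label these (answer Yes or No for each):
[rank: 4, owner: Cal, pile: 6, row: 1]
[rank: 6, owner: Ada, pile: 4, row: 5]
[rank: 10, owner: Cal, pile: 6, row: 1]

No, Yes, No

A rule that fits every label: pile ≤ 4 — true of each 'Yes' example, false of each 'No' one.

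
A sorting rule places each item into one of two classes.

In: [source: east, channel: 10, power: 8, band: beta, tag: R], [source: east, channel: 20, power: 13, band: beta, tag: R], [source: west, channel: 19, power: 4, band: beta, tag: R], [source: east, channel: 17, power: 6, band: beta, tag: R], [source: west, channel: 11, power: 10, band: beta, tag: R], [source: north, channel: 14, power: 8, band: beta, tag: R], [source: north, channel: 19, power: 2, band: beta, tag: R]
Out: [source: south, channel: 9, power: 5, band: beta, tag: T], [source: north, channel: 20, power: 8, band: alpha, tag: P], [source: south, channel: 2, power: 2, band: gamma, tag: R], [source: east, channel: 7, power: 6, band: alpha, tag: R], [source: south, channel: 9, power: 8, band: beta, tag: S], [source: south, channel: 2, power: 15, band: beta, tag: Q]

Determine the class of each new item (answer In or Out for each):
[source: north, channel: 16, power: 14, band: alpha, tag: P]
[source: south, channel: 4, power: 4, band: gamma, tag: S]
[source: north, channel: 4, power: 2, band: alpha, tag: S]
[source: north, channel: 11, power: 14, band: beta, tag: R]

Out, Out, Out, In

The simplest hypothesis consistent with all the labels is: tag is R AND band is beta.
Out: [source: north, channel: 16, power: 14, band: alpha, tag: P], since tag is P, band is alpha.
Out: [source: south, channel: 4, power: 4, band: gamma, tag: S], since tag is S, band is gamma.
Out: [source: north, channel: 4, power: 2, band: alpha, tag: S], since tag is S, band is alpha.
In: [source: north, channel: 11, power: 14, band: beta, tag: R], since tag is R, band is beta.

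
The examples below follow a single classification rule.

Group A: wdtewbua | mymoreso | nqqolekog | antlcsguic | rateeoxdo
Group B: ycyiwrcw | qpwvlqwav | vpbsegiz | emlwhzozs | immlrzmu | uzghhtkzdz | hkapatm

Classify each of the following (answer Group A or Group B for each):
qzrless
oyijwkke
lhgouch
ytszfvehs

Group B, Group A, Group B, Group B

Every 'Group A' example satisfies: has ≥ 3 vowels. None of the 'Group B' examples do.
qzrless: Group B (1 vowel). oyijwkke: Group A (3 vowels). lhgouch: Group B (2 vowels). ytszfvehs: Group B (1 vowel).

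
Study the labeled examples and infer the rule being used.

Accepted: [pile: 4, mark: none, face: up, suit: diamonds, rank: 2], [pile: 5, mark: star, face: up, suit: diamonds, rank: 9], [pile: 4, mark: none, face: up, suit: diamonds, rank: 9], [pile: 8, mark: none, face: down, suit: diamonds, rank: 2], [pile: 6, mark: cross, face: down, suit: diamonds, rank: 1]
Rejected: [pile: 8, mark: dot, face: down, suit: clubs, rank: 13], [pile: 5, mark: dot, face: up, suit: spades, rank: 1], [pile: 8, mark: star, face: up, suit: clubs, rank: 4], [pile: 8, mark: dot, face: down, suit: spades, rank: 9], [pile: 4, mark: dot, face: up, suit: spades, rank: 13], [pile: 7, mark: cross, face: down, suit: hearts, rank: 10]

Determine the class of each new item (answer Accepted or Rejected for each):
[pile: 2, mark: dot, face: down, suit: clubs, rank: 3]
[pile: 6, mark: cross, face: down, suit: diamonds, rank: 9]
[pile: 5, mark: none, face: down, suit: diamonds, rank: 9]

One predicate separates the groups cleanly: suit is diamonds.

Rejected, Accepted, Accepted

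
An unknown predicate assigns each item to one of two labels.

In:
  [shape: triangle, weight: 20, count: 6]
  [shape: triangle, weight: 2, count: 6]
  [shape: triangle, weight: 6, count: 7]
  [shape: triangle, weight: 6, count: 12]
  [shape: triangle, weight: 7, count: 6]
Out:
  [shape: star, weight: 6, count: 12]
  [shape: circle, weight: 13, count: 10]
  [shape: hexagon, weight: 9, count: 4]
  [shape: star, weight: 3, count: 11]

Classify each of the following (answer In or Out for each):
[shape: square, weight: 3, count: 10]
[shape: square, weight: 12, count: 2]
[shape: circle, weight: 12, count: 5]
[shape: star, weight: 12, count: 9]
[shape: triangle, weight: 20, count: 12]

All 'In' examples share one property — shape is triangle — and every 'Out' example lacks it.
[shape: square, weight: 3, count: 10] → shape is square → Out. [shape: square, weight: 12, count: 2] → shape is square → Out. [shape: circle, weight: 12, count: 5] → shape is circle → Out. [shape: star, weight: 12, count: 9] → shape is star → Out. [shape: triangle, weight: 20, count: 12] → shape is triangle → In.

Out, Out, Out, Out, In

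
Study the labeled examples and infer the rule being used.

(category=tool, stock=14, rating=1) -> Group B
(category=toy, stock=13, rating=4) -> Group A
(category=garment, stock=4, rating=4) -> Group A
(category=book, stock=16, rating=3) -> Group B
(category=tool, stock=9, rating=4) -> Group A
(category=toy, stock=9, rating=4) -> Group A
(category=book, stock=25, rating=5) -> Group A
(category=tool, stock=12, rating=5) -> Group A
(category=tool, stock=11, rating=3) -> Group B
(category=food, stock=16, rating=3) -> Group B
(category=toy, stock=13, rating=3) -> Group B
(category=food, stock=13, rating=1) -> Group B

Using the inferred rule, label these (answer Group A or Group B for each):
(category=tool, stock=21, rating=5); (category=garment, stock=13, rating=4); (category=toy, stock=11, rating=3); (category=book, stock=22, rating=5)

Group A, Group A, Group B, Group A

A rule that fits every label: rating ≥ 4 — true of each 'Group A' example, false of each 'Group B' one.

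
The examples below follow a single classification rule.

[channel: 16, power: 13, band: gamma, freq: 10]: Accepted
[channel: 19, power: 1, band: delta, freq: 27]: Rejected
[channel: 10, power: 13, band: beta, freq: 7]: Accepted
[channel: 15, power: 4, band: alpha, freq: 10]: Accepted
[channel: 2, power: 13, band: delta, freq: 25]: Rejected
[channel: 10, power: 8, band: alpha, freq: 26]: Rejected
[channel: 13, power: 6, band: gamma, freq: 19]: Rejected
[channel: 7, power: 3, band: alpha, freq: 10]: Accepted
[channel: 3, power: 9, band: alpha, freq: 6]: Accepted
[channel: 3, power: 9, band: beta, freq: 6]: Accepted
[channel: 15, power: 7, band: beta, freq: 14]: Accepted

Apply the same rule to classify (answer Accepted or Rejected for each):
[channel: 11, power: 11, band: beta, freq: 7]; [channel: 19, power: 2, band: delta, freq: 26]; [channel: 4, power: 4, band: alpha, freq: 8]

One predicate separates the groups cleanly: freq ≤ 14.

Accepted, Rejected, Accepted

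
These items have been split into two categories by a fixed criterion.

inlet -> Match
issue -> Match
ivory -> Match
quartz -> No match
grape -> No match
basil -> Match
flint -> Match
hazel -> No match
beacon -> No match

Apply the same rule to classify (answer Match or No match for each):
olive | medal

Match, No match

One predicate separates the groups cleanly: contains 'i'.
olive — has 'i', hence Match.
medal — no 'i', hence No match.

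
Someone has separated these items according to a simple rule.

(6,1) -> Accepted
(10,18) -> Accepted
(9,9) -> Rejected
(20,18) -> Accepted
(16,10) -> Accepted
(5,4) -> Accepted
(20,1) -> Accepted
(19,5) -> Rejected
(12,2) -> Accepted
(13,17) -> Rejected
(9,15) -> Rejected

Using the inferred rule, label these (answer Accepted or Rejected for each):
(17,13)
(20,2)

Rejected, Accepted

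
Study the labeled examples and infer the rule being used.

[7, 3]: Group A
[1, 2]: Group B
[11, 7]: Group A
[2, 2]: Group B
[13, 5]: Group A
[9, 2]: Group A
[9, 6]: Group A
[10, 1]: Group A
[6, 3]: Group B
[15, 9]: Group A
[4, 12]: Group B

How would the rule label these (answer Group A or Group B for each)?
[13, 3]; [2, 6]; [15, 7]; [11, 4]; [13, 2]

Group A, Group B, Group A, Group A, Group A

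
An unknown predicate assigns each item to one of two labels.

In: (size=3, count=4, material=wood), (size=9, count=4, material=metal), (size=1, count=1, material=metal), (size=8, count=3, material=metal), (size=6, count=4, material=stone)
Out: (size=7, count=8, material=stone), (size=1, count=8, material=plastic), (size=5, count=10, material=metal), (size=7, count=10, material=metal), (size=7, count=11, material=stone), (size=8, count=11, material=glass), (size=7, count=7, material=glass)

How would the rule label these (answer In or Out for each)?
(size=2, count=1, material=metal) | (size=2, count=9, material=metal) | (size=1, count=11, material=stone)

The common property of the 'In' items is: count ≤ 4. No 'Out' item has it.

In, Out, Out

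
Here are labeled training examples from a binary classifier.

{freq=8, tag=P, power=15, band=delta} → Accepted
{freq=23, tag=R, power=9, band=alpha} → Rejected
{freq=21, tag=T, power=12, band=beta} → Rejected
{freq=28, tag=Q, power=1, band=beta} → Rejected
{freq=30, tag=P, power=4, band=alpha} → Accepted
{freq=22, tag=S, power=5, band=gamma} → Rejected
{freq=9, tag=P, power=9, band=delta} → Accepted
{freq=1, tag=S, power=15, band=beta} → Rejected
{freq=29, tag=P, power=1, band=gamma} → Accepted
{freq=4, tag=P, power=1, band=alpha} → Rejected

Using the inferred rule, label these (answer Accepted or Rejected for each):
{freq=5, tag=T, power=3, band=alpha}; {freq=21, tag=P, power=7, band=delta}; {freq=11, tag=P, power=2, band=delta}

All 'Accepted' examples share one property — tag is P AND freq ≥ 8 — and every 'Rejected' example lacks it.
{freq=5, tag=T, power=3, band=alpha}: Rejected (tag is T, freq = 5).
{freq=21, tag=P, power=7, band=delta}: Accepted (tag is P, freq = 21).
{freq=11, tag=P, power=2, band=delta}: Accepted (tag is P, freq = 11).

Rejected, Accepted, Accepted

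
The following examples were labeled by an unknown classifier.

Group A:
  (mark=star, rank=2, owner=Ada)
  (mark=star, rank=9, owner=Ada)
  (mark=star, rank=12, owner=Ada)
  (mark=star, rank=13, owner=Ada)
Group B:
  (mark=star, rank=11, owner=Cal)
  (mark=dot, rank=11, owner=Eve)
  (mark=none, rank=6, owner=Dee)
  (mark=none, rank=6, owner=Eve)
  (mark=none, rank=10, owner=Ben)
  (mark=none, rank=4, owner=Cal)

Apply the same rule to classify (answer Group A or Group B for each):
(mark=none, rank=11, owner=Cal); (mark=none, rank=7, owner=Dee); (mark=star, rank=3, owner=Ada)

Rule: owner is Ada. This holds for each 'Group A' example and fails for each 'Group B' one.
(mark=none, rank=11, owner=Cal): owner is Cal, does not satisfy this → Group B. (mark=none, rank=7, owner=Dee): owner is Dee, does not satisfy this → Group B. (mark=star, rank=3, owner=Ada): owner is Ada, qualifies → Group A.

Group B, Group B, Group A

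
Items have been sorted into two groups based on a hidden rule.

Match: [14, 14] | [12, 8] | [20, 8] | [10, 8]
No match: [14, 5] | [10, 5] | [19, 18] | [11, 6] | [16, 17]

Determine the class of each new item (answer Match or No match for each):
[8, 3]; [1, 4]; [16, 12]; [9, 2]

The distinguishing property — sum is even — holds for all the 'Match' cases and none of the 'No match' cases.
[8, 3]: 8+3 = 11 — doesn't match, so No match.
[1, 4]: 1+4 = 5 — doesn't match, so No match.
[16, 12]: 16+12 = 28 — checks out, so Match.
[9, 2]: 9+2 = 11 — doesn't match, so No match.

No match, No match, Match, No match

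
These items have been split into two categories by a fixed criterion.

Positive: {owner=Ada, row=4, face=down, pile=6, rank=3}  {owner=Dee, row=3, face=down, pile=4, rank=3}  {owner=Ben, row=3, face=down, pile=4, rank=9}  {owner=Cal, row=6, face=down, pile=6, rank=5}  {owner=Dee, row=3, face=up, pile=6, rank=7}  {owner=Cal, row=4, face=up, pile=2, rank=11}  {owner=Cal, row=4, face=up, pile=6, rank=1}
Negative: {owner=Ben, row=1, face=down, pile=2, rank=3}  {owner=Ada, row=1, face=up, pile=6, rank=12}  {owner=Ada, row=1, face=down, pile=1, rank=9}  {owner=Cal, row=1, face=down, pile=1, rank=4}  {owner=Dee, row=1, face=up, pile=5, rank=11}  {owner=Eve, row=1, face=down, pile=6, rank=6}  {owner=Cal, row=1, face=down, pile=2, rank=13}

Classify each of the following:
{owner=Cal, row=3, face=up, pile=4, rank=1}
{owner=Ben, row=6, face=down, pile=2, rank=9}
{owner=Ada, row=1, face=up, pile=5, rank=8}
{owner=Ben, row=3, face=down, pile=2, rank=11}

Positive, Positive, Negative, Positive

The distinguishing property — row ≥ 3 — holds for all the 'Positive' cases and none of the 'Negative' cases.
{owner=Cal, row=3, face=up, pile=4, rank=1}: Positive (row = 3). {owner=Ben, row=6, face=down, pile=2, rank=9}: Positive (row = 6). {owner=Ada, row=1, face=up, pile=5, rank=8}: Negative (row = 1). {owner=Ben, row=3, face=down, pile=2, rank=11}: Positive (row = 3).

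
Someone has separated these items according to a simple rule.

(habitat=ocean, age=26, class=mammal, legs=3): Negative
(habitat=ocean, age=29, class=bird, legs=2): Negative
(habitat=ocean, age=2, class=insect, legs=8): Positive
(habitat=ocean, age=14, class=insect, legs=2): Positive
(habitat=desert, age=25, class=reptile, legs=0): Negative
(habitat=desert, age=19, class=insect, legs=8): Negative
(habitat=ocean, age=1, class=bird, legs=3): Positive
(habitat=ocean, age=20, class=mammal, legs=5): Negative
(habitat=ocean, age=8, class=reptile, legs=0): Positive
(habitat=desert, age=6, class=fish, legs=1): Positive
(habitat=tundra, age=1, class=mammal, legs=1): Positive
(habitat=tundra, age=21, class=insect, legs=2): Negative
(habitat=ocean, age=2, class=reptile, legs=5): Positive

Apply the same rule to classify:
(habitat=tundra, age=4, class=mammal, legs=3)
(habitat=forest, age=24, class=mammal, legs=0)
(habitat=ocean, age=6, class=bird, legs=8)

Positive, Negative, Positive

The pattern is that an item is 'Positive' exactly when: age ≤ 14.
(habitat=tundra, age=4, class=mammal, legs=3) → age = 4 → Positive. (habitat=forest, age=24, class=mammal, legs=0) → age = 24 → Negative. (habitat=ocean, age=6, class=bird, legs=8) → age = 6 → Positive.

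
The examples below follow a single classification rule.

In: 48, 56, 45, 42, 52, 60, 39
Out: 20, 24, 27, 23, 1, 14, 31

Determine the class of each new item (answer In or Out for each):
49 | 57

In, In

All 'In' examples share one property — at least 39 — and every 'Out' example lacks it.
49: 49 ≥ 39, has this property → In. 57: 57 ≥ 39, has this property → In.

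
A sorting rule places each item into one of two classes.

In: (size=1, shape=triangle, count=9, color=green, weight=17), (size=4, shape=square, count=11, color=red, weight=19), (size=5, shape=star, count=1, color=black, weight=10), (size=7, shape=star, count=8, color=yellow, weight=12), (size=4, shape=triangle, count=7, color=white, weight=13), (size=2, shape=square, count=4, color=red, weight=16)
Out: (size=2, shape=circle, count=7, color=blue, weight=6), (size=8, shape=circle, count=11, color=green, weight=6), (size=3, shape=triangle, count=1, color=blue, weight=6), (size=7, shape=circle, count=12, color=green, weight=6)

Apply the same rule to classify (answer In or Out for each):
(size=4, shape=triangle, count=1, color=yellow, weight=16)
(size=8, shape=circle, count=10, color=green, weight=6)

In, Out

A rule that fits every label: weight ≥ 10 — true of each 'In' example, false of each 'Out' one.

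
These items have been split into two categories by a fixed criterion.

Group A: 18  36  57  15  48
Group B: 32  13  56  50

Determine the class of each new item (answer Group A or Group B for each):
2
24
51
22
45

The common property of the 'Group A' items is: multiple of 3. No 'Group B' item has it.
Group B: 2, since 2 = 3·0 + 2. Group A: 24, since 24 = 3·8. Group A: 51, since 51 = 3·17. Group B: 22, since 22 = 3·7 + 1. Group A: 45, since 45 = 3·15.

Group B, Group A, Group A, Group B, Group A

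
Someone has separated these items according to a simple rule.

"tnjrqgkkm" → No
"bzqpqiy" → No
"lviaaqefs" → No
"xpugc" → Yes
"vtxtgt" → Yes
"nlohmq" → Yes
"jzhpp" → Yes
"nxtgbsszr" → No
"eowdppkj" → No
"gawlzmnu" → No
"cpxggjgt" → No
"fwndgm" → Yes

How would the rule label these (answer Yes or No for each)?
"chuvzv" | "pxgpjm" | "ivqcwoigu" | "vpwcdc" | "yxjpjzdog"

All 'Yes' examples share one property — length ≤ 6 — and every 'No' example lacks it.
Yes: "chuvzv", since length 6.
Yes: "pxgpjm", since length 6.
No: "ivqcwoigu", since length 9.
Yes: "vpwcdc", since length 6.
No: "yxjpjzdog", since length 9.

Yes, Yes, No, Yes, No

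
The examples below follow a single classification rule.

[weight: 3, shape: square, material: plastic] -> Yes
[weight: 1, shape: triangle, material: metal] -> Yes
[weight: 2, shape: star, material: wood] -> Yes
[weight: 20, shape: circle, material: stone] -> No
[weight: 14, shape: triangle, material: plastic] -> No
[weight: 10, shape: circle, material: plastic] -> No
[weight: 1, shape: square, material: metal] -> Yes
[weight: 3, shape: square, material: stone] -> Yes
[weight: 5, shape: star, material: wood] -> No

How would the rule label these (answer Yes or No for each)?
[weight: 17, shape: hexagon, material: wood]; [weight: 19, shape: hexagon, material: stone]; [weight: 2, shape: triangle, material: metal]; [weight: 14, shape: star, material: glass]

No, No, Yes, No

A rule that fits every label: weight ≤ 3 — true of each 'Yes' example, false of each 'No' one.
[weight: 17, shape: hexagon, material: wood]: weight = 17, does not satisfy this → No. [weight: 19, shape: hexagon, material: stone]: weight = 19, does not satisfy this → No. [weight: 2, shape: triangle, material: metal]: weight = 2, satisfies this → Yes. [weight: 14, shape: star, material: glass]: weight = 14, does not satisfy this → No.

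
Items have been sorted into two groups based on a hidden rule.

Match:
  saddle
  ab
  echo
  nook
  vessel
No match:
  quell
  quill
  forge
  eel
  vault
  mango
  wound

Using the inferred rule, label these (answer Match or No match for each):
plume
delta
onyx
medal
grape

No match, No match, Match, No match, No match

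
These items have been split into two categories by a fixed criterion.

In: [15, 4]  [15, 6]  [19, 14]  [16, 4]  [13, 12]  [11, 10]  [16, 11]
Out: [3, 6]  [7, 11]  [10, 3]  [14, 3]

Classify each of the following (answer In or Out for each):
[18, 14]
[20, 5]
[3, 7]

The simplest hypothesis consistent with all the labels is: sum ≥ 19.

In, In, Out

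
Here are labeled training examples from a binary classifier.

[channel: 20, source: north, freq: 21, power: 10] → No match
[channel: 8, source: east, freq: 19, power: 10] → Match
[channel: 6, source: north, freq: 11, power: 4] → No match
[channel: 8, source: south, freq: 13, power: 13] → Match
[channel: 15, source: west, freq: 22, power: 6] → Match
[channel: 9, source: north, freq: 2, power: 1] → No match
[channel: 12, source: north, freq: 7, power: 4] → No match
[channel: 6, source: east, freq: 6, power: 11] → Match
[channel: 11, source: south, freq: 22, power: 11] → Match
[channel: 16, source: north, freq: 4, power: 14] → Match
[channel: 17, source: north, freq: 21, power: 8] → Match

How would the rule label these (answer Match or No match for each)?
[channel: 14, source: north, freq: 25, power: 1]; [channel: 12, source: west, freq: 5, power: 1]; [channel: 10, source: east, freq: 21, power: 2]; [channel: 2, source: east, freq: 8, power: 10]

Every 'Match' example satisfies: power ≥ 6 AND channel ≤ 17. None of the 'No match' examples do.
[channel: 14, source: north, freq: 25, power: 1]: No match (power = 1, channel = 14). [channel: 12, source: west, freq: 5, power: 1]: No match (power = 1, channel = 12). [channel: 10, source: east, freq: 21, power: 2]: No match (power = 2, channel = 10). [channel: 2, source: east, freq: 8, power: 10]: Match (power = 10, channel = 2).

No match, No match, No match, Match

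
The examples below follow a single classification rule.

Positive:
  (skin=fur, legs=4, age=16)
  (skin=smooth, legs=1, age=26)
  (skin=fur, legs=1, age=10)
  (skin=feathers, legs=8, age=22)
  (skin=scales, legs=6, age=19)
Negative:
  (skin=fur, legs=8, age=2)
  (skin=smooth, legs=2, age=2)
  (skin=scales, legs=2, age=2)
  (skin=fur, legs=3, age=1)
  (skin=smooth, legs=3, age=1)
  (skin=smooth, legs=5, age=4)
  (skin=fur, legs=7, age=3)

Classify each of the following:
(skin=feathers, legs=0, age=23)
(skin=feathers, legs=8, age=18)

Positive, Positive

The pattern is that an item is 'Positive' exactly when: age ≥ 10.
Positive: (skin=feathers, legs=0, age=23), since age = 23.
Positive: (skin=feathers, legs=8, age=18), since age = 18.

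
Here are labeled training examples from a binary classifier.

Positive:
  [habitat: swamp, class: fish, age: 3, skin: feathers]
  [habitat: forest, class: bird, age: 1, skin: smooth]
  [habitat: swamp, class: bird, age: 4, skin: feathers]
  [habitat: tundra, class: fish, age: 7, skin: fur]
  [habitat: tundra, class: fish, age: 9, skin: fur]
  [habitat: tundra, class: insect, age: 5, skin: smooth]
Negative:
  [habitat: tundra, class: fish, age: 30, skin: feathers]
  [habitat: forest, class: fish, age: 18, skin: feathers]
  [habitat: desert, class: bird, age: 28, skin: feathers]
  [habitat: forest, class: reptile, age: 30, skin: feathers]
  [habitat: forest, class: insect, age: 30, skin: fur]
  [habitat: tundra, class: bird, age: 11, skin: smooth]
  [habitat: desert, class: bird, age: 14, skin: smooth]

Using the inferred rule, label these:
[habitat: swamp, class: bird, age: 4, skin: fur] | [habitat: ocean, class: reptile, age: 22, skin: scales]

'Positive' ⟺ age ≤ 9.
Positive: [habitat: swamp, class: bird, age: 4, skin: fur], since age = 4. Negative: [habitat: ocean, class: reptile, age: 22, skin: scales], since age = 22.

Positive, Negative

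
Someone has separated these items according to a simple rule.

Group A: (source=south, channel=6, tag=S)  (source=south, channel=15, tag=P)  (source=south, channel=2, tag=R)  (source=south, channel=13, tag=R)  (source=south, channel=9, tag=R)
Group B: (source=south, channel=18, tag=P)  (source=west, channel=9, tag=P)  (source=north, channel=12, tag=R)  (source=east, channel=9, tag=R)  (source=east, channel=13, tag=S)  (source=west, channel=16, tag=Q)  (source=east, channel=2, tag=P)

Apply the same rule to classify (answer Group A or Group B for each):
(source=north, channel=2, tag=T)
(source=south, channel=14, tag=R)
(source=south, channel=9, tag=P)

The simplest hypothesis consistent with all the labels is: source is south AND channel ≤ 15.

Group B, Group A, Group A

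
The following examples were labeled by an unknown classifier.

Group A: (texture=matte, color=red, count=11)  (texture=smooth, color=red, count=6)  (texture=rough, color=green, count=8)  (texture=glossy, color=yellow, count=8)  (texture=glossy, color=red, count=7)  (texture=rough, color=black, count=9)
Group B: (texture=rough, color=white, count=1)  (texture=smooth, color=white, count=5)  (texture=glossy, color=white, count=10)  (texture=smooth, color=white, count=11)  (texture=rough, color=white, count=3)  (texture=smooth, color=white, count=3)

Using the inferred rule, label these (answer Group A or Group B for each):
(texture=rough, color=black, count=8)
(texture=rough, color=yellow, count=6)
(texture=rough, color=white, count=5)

Group A, Group A, Group B

Checking candidate rules against both groups, what survives is: color is not white.
Group A: (texture=rough, color=black, count=8), since color is black.
Group A: (texture=rough, color=yellow, count=6), since color is yellow.
Group B: (texture=rough, color=white, count=5), since color is white.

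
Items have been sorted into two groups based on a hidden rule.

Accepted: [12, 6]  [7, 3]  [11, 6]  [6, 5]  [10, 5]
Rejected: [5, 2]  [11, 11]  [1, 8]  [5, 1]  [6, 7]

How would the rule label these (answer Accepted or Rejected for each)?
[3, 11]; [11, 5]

Rejected, Accepted

The pattern is that an item is 'Accepted' exactly when: first > second AND sum ≥ 9.
[3, 11]: 3 < 11, 3+11 = 14, fails this test → Rejected. [11, 5]: 11 > 5, 11+5 = 16, checks out → Accepted.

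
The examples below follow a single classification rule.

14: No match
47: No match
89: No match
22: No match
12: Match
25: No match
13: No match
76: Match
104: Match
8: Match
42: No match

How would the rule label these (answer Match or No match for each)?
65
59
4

Checking candidate rules against both groups, what survives is: multiple of 4.
65 → 65 = 4·16 + 1 → No match.
59 → 59 = 4·14 + 3 → No match.
4 → 4 = 4·1 → Match.

No match, No match, Match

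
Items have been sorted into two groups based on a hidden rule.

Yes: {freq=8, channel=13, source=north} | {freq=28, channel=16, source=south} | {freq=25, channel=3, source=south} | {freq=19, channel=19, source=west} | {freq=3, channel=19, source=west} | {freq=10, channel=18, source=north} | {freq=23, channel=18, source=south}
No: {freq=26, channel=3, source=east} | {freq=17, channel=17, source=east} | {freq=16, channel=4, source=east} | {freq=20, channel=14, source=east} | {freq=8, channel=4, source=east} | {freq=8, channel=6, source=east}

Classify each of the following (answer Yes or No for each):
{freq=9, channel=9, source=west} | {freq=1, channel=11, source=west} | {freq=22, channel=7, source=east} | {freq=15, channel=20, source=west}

The simplest hypothesis consistent with all the labels is: source is not east.
{freq=9, channel=9, source=west} — source is west, hence Yes.
{freq=1, channel=11, source=west} — source is west, hence Yes.
{freq=22, channel=7, source=east} — source is east, hence No.
{freq=15, channel=20, source=west} — source is west, hence Yes.

Yes, Yes, No, Yes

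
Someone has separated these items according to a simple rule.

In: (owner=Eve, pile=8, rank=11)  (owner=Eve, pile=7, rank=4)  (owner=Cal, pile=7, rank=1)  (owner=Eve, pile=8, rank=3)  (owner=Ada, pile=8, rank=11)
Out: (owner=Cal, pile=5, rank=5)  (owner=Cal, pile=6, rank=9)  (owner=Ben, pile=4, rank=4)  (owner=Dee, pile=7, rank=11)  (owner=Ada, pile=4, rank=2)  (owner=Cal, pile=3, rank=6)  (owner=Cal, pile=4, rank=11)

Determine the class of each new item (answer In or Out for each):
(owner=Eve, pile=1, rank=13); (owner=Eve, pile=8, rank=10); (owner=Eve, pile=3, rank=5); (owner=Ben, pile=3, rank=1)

'In' ⟺ owner is not Dee AND pile ≥ 7.
(owner=Eve, pile=1, rank=13) — owner is Eve, pile = 1, hence Out. (owner=Eve, pile=8, rank=10) — owner is Eve, pile = 8, hence In. (owner=Eve, pile=3, rank=5) — owner is Eve, pile = 3, hence Out. (owner=Ben, pile=3, rank=1) — owner is Ben, pile = 3, hence Out.

Out, In, Out, Out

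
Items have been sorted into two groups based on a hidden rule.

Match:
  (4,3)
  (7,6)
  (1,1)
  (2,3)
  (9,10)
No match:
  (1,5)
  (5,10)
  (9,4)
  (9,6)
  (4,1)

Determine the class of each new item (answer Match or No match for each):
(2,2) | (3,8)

'Match' ⟺ |first − second| ≤ 1.

Match, No match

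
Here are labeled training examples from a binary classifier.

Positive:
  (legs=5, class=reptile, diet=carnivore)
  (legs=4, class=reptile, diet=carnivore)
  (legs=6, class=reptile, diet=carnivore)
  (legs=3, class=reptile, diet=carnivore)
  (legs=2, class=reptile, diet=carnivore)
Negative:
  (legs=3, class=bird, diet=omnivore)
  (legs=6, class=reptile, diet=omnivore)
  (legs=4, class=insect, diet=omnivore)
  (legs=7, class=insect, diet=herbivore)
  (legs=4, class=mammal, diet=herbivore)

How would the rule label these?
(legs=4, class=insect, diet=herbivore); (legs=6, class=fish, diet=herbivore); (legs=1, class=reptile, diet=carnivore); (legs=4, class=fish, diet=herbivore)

Comparing the two groups points to one rule — diet is carnivore.
(legs=4, class=insect, diet=herbivore): diet is herbivore, does not satisfy this → Negative.
(legs=6, class=fish, diet=herbivore): diet is herbivore, does not satisfy this → Negative.
(legs=1, class=reptile, diet=carnivore): diet is carnivore, satisfies this → Positive.
(legs=4, class=fish, diet=herbivore): diet is herbivore, does not satisfy this → Negative.

Negative, Negative, Positive, Negative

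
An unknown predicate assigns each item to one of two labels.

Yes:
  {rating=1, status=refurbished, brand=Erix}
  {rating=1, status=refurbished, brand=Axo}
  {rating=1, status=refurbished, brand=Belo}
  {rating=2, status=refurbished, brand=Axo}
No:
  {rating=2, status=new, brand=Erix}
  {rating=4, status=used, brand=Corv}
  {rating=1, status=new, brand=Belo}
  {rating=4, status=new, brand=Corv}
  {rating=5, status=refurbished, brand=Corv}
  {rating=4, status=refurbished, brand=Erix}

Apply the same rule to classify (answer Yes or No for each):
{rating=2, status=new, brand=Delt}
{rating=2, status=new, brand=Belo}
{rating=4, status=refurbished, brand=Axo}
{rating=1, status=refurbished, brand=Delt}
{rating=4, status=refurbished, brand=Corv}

'Yes' ⟺ status is refurbished AND rating ≤ 2.
{rating=2, status=new, brand=Delt}: status is new, rating = 2 — does not fit, so No. {rating=2, status=new, brand=Belo}: status is new, rating = 2 — does not fit, so No. {rating=4, status=refurbished, brand=Axo}: status is refurbished, rating = 4 — does not fit, so No. {rating=1, status=refurbished, brand=Delt}: status is refurbished, rating = 1 — has this property, so Yes. {rating=4, status=refurbished, brand=Corv}: status is refurbished, rating = 4 — does not fit, so No.

No, No, No, Yes, No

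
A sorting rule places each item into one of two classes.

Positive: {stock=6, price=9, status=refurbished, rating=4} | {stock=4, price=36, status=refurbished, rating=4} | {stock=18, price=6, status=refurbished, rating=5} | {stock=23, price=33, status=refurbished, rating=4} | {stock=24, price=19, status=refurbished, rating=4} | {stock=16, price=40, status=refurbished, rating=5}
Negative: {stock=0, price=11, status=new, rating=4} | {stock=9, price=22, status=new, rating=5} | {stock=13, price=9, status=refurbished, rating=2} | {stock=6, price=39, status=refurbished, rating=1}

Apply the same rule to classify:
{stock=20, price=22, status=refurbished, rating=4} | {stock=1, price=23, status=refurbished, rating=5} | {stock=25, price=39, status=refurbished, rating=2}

Positive, Positive, Negative

The common property of the 'Positive' items is: status is refurbished AND rating ≥ 4. No 'Negative' item has it.
{stock=20, price=22, status=refurbished, rating=4}: status is refurbished, rating = 4 — meets the rule, so Positive.
{stock=1, price=23, status=refurbished, rating=5}: status is refurbished, rating = 5 — meets the rule, so Positive.
{stock=25, price=39, status=refurbished, rating=2}: status is refurbished, rating = 2 — fails this test, so Negative.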